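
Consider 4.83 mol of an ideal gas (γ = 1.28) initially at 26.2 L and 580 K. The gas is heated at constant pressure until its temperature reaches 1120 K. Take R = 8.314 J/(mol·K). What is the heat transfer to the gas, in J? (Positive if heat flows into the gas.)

99100 J

P₁ = nRT₁/V₁ = 4.83×8.314×580/26.2 = 889 kPa.
Isobaric: P stays 889 kPa; V/T = const ⇒ T₂ = 1120 K, V₂ = 50.6 L.
W = PΔV = 889×(50.6−26.2) kPa·L = 21700 J.
ΔU = nCvΔT = 4.83×29.7×(1120−580) = 77400 J.
Q = ΔU + W = nCpΔT = 99100 J.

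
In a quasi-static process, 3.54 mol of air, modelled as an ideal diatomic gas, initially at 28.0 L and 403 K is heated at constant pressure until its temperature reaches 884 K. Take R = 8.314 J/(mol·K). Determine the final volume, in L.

P₁ = nRT₁/V₁ = 3.54×8.314×403/28.0 = 424 kPa.
Isobaric: P stays 424 kPa; V/T = const ⇒ T₂ = 884 K, V₂ = 61.4 L.

61.4 L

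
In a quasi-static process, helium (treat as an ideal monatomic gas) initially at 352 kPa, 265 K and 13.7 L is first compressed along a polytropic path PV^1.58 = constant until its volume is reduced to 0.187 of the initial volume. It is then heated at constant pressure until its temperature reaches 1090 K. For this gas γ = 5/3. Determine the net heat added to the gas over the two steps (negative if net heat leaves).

n = P₁V₁/(RT₁) = 352×13.7/(8.314×265) = 2.19 mol.
Step 1 — Polytropic n=1.58: T₂ = T₁(V₁/V₂)^(n−1) = 265×(5.35)^0.58 = 701 K; P₂ = P₁(V₁/V₂)^n = 4980 kPa.
W = (P₁V₁−P₂V₂)/(n−1) = (352×13.7−4980×2.56)/0.58 = -13700 J.
ΔU = nCvΔT = 2.19×12.5×(701−265) = 11900 J.
Q = ΔU + W = -1780 J.
State after step 1: P = 4980 kPa, V = 2.56 L, T = 701 K.
Step 2 — Isobaric: P stays 4980 kPa; V/T = const ⇒ T₂ = 1090 K, V₂ = 3.98 L.
W = PΔV = 4980×(3.98−2.56) kPa·L = 7080 J.
ΔU = nCvΔT = 2.19×12.5×(1090−701) = 10600 J.
Q = ΔU + W = nCpΔT = 17700 J.
Net over both steps: W = -6590 J, Q = 15900 J, ΔU = 22500 J.

15900 J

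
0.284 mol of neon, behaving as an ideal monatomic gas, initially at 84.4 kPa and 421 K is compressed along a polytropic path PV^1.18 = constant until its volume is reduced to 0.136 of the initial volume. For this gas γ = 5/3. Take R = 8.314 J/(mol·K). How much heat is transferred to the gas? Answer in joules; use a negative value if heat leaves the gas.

V₁ = nRT₁/P₁ = 0.284×8.314×421/84.4 = 11.8 L.
Polytropic n=1.18: T₂ = T₁(V₁/V₂)^(n−1) = 421×(7.35)^0.18 = 603 K; P₂ = P₁(V₁/V₂)^n = 889 kPa.
W = (P₁V₁−P₂V₂)/(n−1) = (84.4×11.8−889×1.60)/0.18 = -2390 J.
ΔU = nCvΔT = 0.284×12.5×(603−421) = 644 J.
Q = ΔU + W = -1740 J.

-1740 J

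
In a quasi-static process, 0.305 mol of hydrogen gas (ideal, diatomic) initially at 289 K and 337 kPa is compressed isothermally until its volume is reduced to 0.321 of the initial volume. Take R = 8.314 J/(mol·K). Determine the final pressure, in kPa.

1050 kPa

V₁ = nRT₁/P₁ = 0.305×8.314×289/337 = 2.17 L.
Isothermal: T stays 289 K; PV = const ⇒ V₂ = 0.698 L, P₂ = 1050 kPa.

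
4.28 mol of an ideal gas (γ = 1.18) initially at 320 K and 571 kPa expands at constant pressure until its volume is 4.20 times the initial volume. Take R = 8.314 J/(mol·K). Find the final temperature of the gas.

1340 K

V₁ = nRT₁/P₁ = 4.28×8.314×320/571 = 19.9 L.
Isobaric: P stays 571 kPa; V/T = const ⇒ T₂ = 1340 K, V₂ = 83.8 L.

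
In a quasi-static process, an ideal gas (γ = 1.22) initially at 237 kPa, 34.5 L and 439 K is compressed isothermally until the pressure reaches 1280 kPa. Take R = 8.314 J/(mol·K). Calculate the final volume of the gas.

Isothermal: T stays 439 K; PV = const ⇒ V₂ = 6.39 L, P₂ = 1280 kPa.

6.39 L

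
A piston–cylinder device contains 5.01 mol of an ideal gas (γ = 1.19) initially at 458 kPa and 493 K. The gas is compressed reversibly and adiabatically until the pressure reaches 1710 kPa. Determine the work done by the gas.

-25300 J

V₁ = nRT₁/P₁ = 5.01×8.314×493/458 = 44.8 L.
Adiabatic: T₂/T₁ = (P₂/P₁)^((γ−1)/γ) ⇒ T₂ = 493×(3.73)^0.160 = 608 K; V₂ = 14.8 L.
ΔU = nCvΔT = 5.01×43.8×(608−493) = 25300 J.
Q = 0 for an adiabatic process, so W = −ΔU = -25300 J.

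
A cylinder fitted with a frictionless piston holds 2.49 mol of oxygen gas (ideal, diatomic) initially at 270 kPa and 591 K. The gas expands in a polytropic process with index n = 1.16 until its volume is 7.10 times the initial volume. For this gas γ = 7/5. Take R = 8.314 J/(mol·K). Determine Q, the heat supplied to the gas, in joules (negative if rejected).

V₁ = nRT₁/P₁ = 2.49×8.314×591/270 = 45.3 L.
Polytropic n=1.16: T₂ = T₁(V₁/V₂)^(n−1) = 591×(0.141)^0.16 = 432 K; P₂ = P₁(V₁/V₂)^n = 27.8 kPa.
W = (P₁V₁−P₂V₂)/(n−1) = (270×45.3−27.8×322)/0.16 = 20600 J.
ΔU = nCvΔT = 2.49×20.8×(432−591) = -8230 J.
Q = ΔU + W = 12400 J.

12400 J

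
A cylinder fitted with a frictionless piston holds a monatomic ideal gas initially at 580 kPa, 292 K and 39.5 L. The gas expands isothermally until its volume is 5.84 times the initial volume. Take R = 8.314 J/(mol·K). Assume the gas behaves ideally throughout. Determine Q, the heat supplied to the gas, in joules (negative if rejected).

n = P₁V₁/(RT₁) = 580×39.5/(8.314×292) = 9.44 mol.
Isothermal: T stays 292 K; PV = const ⇒ V₂ = 231 L, P₂ = 99.3 kPa.
ΔU = 0 (ideal gas, T constant).
W = nRT ln(V₂/V₁) = 9.44×8.314×292×ln(5.84) = 40400 J.
Q = ΔU + W = 40400 J.

40400 J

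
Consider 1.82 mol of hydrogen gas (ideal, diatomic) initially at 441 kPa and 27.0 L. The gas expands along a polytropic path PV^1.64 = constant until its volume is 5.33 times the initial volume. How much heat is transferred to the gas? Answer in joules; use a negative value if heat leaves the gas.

-7340 J

T₁ = P₁V₁/(nR) = 441×27.0/(1.82×8.314) = 787 K.
Polytropic n=1.64: T₂ = T₁(V₁/V₂)^(n−1) = 787×(0.188)^0.64 = 270 K; P₂ = P₁(V₁/V₂)^n = 28.4 kPa.
W = (P₁V₁−P₂V₂)/(n−1) = (441×27.0−28.4×144)/0.64 = 12200 J.
ΔU = nCvΔT = 1.82×20.8×(270−787) = -19600 J.
Q = ΔU + W = -7340 J.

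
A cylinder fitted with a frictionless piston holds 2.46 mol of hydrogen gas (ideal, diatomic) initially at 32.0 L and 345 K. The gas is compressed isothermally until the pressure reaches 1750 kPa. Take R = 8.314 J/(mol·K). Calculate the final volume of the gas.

4.03 L

P₁ = nRT₁/V₁ = 2.46×8.314×345/32.0 = 221 kPa.
Isothermal: T stays 345 K; PV = const ⇒ V₂ = 4.03 L, P₂ = 1750 kPa.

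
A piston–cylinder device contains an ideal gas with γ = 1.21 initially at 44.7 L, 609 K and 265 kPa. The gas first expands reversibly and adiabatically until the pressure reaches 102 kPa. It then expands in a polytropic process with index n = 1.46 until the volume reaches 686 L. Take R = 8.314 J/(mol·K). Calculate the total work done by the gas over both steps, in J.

n = P₁V₁/(RT₁) = 265×44.7/(8.314×609) = 2.34 mol.
Step 1 — Adiabatic: T₂/T₁ = (P₂/P₁)^((γ−1)/γ) ⇒ T₂ = 609×(0.385)^0.174 = 516 K; V₂ = 98.4 L.
ΔU = nCvΔT = 2.34×39.6×(516−609) = -8610 J.
Q = 0 for an adiabatic process, so W = −ΔU = 8610 J.
State after step 1: P = 102 kPa, V = 98.4 L, T = 516 K.
Step 2 — Polytropic n=1.46: T₂ = T₁(V₁/V₂)^(n−1) = 516×(0.143)^0.46 = 211 K; P₂ = P₁(V₁/V₂)^n = 5.99 kPa.
W = (P₁V₁−P₂V₂)/(n−1) = (102×98.4−5.99×686)/0.46 = 12900 J.
ΔU = nCvΔT = 2.34×39.6×(211−516) = -28200 J.
Q = ΔU + W = -15300 J.
Net over both steps: W = 21500 J, Q = -15300 J, ΔU = -36800 J.

21500 J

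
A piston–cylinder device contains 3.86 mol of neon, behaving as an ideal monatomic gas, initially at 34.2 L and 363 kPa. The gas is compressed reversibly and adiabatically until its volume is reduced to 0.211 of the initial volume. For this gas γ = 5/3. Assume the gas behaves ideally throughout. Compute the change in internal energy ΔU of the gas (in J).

33900 J

T₁ = P₁V₁/(nR) = 363×34.2/(3.86×8.314) = 387 K.
Adiabatic: TV^(γ−1) = const ⇒ T₂ = 387×(4.74)^0.667 = 1090 K; PV^γ = const ⇒ P₂ = 4850 kPa.
For an ideal gas ΔU = nCvΔT with Cv = (3/2)R = 12.5 J/(mol·K).
ΔU = 3.86×12.5×(1090−387) = 33900 J.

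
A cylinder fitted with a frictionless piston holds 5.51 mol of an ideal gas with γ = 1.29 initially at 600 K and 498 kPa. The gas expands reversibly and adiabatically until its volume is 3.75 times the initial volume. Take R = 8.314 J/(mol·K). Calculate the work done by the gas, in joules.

V₁ = nRT₁/P₁ = 5.51×8.314×600/498 = 55.2 L.
Adiabatic: TV^(γ−1) = const ⇒ T₂ = 600×(0.267)^0.290 = 409 K; PV^γ = const ⇒ P₂ = 90.5 kPa.
ΔU = nCvΔT = 5.51×28.7×(409−600) = -30200 J.
Q = 0 for an adiabatic process, so W = −ΔU = 30200 J.

30200 J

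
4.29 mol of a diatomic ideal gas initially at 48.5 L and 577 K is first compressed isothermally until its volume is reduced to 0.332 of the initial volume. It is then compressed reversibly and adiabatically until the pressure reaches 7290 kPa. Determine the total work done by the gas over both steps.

-55900 J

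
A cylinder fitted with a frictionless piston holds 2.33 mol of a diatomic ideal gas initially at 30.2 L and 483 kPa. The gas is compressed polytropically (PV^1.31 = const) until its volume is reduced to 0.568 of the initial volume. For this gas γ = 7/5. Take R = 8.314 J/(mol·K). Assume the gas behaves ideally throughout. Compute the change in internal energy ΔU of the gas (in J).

6990 J

T₁ = P₁V₁/(nR) = 483×30.2/(2.33×8.314) = 753 K.
Polytropic n=1.31: T₂ = T₁(V₁/V₂)^(n−1) = 753×(1.76)^0.31 = 897 K; P₂ = P₁(V₁/V₂)^n = 1010 kPa.
For an ideal gas ΔU = nCvΔT with Cv = (5/2)R = 20.8 J/(mol·K).
ΔU = 2.33×20.8×(897−753) = 6990 J.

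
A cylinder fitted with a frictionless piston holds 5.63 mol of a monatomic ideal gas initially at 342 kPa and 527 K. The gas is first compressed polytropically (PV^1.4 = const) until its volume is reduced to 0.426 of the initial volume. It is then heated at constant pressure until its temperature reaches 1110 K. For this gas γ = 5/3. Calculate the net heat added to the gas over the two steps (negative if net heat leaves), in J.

V₁ = nRT₁/P₁ = 5.63×8.314×527/342 = 72.1 L.
Step 1 — Polytropic n=1.4: T₂ = T₁(V₁/V₂)^(n−1) = 527×(2.35)^0.40 = 741 K; P₂ = P₁(V₁/V₂)^n = 1130 kPa.
W = (P₁V₁−P₂V₂)/(n−1) = (342×72.1−1130×30.7)/0.40 = -25100 J.
ΔU = nCvΔT = 5.63×12.5×(741−527) = 15100 J.
Q = ΔU + W = -10000 J.
State after step 1: P = 1130 kPa, V = 30.7 L, T = 741 K.
Step 2 — Isobaric: P stays 1130 kPa; V/T = const ⇒ T₂ = 1110 K, V₂ = 46.0 L.
W = PΔV = 1130×(46.0−30.7) kPa·L = 17300 J.
ΔU = nCvΔT = 5.63×12.5×(1110−741) = 25900 J.
Q = ΔU + W = nCpΔT = 43100 J.
Net over both steps: W = -7830 J, Q = 33100 J, ΔU = 40900 J.

33100 J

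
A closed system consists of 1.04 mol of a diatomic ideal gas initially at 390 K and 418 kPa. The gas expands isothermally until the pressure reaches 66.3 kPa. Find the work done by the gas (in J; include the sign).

6210 J

V₁ = nRT₁/P₁ = 1.04×8.314×390/418 = 8.07 L.
Isothermal: T stays 390 K; PV = const ⇒ V₂ = 50.9 L, P₂ = 66.3 kPa.
W = nRT ln(V₂/V₁) = 1.04×8.314×390×ln(6.30) = 6210 J.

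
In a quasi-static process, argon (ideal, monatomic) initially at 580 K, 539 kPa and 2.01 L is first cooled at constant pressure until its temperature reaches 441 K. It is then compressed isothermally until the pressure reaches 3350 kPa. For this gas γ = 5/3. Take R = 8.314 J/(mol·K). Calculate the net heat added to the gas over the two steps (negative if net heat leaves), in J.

-2150 J

n = P₁V₁/(RT₁) = 539×2.01/(8.314×580) = 0.225 mol.
Step 1 — Isobaric: P stays 539 kPa; V/T = const ⇒ T₂ = 441 K, V₂ = 1.53 L.
W = PΔV = 539×(1.53−2.01) kPa·L = -260 J.
ΔU = nCvΔT = 0.225×12.5×(441−580) = -389 J.
Q = ΔU + W = nCpΔT = -649 J.
State after step 1: P = 539 kPa, V = 1.53 L, T = 441 K.
Step 2 — Isothermal: T stays 441 K; PV = const ⇒ V₂ = 0.246 L, P₂ = 3350 kPa.
ΔU = 0 (ideal gas, T constant).
W = nRT ln(V₂/V₁) = 0.225×8.314×441×ln(0.161) = -1500 J.
Q = ΔU + W = -1500 J.
Net over both steps: W = -1760 J, Q = -2150 J, ΔU = -389 J.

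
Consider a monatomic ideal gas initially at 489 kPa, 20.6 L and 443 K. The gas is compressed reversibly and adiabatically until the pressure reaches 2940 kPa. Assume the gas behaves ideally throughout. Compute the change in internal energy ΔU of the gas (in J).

15900 J

n = P₁V₁/(RT₁) = 489×20.6/(8.314×443) = 2.74 mol.
Adiabatic: T₂/T₁ = (P₂/P₁)^((γ−1)/γ) ⇒ T₂ = 443×(6.01)^0.400 = 908 K; V₂ = 7.02 L.
For an ideal gas ΔU = nCvΔT with Cv = (3/2)R = 12.5 J/(mol·K).
ΔU = 2.74×12.5×(908−443) = 15900 J.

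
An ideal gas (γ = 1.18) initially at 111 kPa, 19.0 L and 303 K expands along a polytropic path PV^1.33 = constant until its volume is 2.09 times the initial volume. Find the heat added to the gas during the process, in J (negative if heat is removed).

n = P₁V₁/(RT₁) = 111×19.0/(8.314×303) = 0.837 mol.
Polytropic n=1.33: T₂ = T₁(V₁/V₂)^(n−1) = 303×(0.478)^0.33 = 238 K; P₂ = P₁(V₁/V₂)^n = 41.6 kPa.
W = (P₁V₁−P₂V₂)/(n−1) = (111×19.0−41.6×39.7)/0.33 = 1380 J.
ΔU = nCvΔT = 0.837×46.2×(238−303) = -2530 J.
Q = ΔU + W = -1150 J.

-1150 J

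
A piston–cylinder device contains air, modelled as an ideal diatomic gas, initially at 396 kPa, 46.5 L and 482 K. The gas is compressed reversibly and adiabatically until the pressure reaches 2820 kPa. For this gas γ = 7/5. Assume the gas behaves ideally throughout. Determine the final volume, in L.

11.4 L

Adiabatic: T₂/T₁ = (P₂/P₁)^((γ−1)/γ) ⇒ T₂ = 482×(7.12)^0.286 = 845 K; V₂ = 11.4 L.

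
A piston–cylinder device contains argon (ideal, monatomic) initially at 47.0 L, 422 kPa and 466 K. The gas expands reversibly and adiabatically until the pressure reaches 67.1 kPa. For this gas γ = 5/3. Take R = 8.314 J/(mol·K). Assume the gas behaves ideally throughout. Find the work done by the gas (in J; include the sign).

15500 J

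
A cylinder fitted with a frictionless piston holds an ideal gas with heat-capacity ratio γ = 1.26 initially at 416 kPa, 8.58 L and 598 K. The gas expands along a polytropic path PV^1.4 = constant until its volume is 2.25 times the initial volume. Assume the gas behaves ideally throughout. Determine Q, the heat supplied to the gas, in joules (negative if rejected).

-1330 J

n = P₁V₁/(RT₁) = 416×8.58/(8.314×598) = 0.718 mol.
Polytropic n=1.4: T₂ = T₁(V₁/V₂)^(n−1) = 598×(0.444)^0.40 = 432 K; P₂ = P₁(V₁/V₂)^n = 134 kPa.
W = (P₁V₁−P₂V₂)/(n−1) = (416×8.58−134×19.3)/0.40 = 2470 J.
ΔU = nCvΔT = 0.718×32.0×(432−598) = -3800 J.
Q = ΔU + W = -1330 J.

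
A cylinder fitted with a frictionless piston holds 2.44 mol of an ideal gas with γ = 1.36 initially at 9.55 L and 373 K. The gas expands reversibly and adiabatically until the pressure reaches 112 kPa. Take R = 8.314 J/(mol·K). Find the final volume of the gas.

P₁ = nRT₁/V₁ = 2.44×8.314×373/9.55 = 792 kPa.
Adiabatic: T₂/T₁ = (P₂/P₁)^((γ−1)/γ) ⇒ T₂ = 373×(0.141)^0.265 = 222 K; V₂ = 40.3 L.

40.3 L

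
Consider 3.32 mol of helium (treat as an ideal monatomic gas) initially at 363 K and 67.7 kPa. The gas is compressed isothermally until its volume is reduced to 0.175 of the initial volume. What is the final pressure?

V₁ = nRT₁/P₁ = 3.32×8.314×363/67.7 = 148 L.
Isothermal: T stays 363 K; PV = const ⇒ V₂ = 25.9 L, P₂ = 387 kPa.

387 kPa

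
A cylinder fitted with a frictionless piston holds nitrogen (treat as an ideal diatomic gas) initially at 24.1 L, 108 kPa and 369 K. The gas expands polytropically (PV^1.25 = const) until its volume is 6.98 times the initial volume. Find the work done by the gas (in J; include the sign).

4010 J

n = P₁V₁/(RT₁) = 108×24.1/(8.314×369) = 0.848 mol.
Polytropic n=1.25: T₂ = T₁(V₁/V₂)^(n−1) = 369×(0.143)^0.25 = 227 K; P₂ = P₁(V₁/V₂)^n = 9.52 kPa.
W = (P₁V₁−P₂V₂)/(n−1) = (108×24.1−9.52×168)/0.25 = 4010 J.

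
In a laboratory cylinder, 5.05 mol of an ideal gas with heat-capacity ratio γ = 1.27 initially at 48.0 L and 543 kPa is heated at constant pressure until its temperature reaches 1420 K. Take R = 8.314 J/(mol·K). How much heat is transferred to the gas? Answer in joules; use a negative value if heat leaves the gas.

T₁ = P₁V₁/(nR) = 543×48.0/(5.05×8.314) = 621 K.
Isobaric: P stays 543 kPa; V/T = const ⇒ T₂ = 1420 K, V₂ = 110 L.
W = PΔV = 543×(110−48.0) kPa·L = 33600 J.
ΔU = nCvΔT = 5.05×30.8×(1420−621) = 124000 J.
Q = ΔU + W = nCpΔT = 158000 J.

158000 J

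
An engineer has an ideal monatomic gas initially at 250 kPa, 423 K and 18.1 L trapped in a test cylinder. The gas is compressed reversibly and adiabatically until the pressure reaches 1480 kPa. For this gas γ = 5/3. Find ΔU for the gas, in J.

7040 J

n = P₁V₁/(RT₁) = 250×18.1/(8.314×423) = 1.29 mol.
Adiabatic: T₂/T₁ = (P₂/P₁)^((γ−1)/γ) ⇒ T₂ = 423×(5.92)^0.400 = 862 K; V₂ = 6.23 L.
For an ideal gas ΔU = nCvΔT with Cv = (3/2)R = 12.5 J/(mol·K).
ΔU = 1.29×12.5×(862−423) = 7040 J.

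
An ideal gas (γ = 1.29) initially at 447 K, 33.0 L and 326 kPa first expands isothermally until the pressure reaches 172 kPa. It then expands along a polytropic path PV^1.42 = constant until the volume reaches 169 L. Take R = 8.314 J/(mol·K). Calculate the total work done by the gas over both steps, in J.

15600 J

n = P₁V₁/(RT₁) = 326×33.0/(8.314×447) = 2.89 mol.
Step 1 — Isothermal: T stays 447 K; PV = const ⇒ V₂ = 62.5 L, P₂ = 172 kPa.
ΔU = 0 (ideal gas, T constant).
W = nRT ln(V₂/V₁) = 2.89×8.314×447×ln(1.90) = 6880 J.
Q = ΔU + W = 6880 J.
State after step 1: P = 172 kPa, V = 62.5 L, T = 447 K.
Step 2 — Polytropic n=1.42: T₂ = T₁(V₁/V₂)^(n−1) = 447×(0.370)^0.42 = 294 K; P₂ = P₁(V₁/V₂)^n = 41.9 kPa.
W = (P₁V₁−P₂V₂)/(n−1) = (172×62.5−41.9×169)/0.42 = 8740 J.
ΔU = nCvΔT = 2.89×28.7×(294−447) = -12700 J.
Q = ΔU + W = -3920 J.
Net over both steps: W = 15600 J, Q = 2960 J, ΔU = -12700 J.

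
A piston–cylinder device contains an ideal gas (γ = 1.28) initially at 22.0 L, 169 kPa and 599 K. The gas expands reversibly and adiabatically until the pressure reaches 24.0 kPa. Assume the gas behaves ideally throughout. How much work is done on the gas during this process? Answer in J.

-4610 J

n = P₁V₁/(RT₁) = 169×22.0/(8.314×599) = 0.747 mol.
Adiabatic: T₂/T₁ = (P₂/P₁)^((γ−1)/γ) ⇒ T₂ = 599×(0.142)^0.219 = 391 K; V₂ = 101 L.
ΔU = nCvΔT = 0.747×29.7×(391−599) = -4610 J.
Q = 0 for an adiabatic process, so W = −ΔU = 4610 J.
Work done on the gas = −W_by = -4610 J.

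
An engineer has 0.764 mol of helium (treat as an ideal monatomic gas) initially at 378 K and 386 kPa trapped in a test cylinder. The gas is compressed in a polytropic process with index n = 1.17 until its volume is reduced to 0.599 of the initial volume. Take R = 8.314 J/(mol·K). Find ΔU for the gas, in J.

328 J

V₁ = nRT₁/P₁ = 0.764×8.314×378/386 = 6.22 L.
Polytropic n=1.17: T₂ = T₁(V₁/V₂)^(n−1) = 378×(1.67)^0.17 = 412 K; P₂ = P₁(V₁/V₂)^n = 703 kPa.
For an ideal gas ΔU = nCvΔT with Cv = (3/2)R = 12.5 J/(mol·K).
ΔU = 0.764×12.5×(412−378) = 328 J.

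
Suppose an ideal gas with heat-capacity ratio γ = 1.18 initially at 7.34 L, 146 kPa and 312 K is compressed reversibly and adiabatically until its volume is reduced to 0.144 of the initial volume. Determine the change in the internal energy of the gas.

2490 J

n = P₁V₁/(RT₁) = 146×7.34/(8.314×312) = 0.413 mol.
Adiabatic: TV^(γ−1) = const ⇒ T₂ = 312×(6.94)^0.180 = 442 K; PV^γ = const ⇒ P₂ = 1440 kPa.
For an ideal gas ΔU = nCvΔT with Cv = R/(γ−1) = 46.2 J/(mol·K).
ΔU = 0.413×46.2×(442−312) = 2490 J.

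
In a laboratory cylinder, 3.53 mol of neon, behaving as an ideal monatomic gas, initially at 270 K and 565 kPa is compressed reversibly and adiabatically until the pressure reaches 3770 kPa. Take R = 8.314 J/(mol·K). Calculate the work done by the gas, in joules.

-13500 J

V₁ = nRT₁/P₁ = 3.53×8.314×270/565 = 14.0 L.
Adiabatic: T₂/T₁ = (P₂/P₁)^((γ−1)/γ) ⇒ T₂ = 270×(6.67)^0.400 = 577 K; V₂ = 4.49 L.
ΔU = nCvΔT = 3.53×12.5×(577−270) = 13500 J.
Q = 0 for an adiabatic process, so W = −ΔU = -13500 J.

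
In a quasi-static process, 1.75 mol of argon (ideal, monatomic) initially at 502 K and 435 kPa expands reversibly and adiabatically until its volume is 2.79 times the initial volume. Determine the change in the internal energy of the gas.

V₁ = nRT₁/P₁ = 1.75×8.314×502/435 = 16.8 L.
Adiabatic: TV^(γ−1) = const ⇒ T₂ = 502×(0.358)^0.667 = 253 K; PV^γ = const ⇒ P₂ = 78.7 kPa.
For an ideal gas ΔU = nCvΔT with Cv = (3/2)R = 12.5 J/(mol·K).
ΔU = 1.75×12.5×(253−502) = -5430 J.

-5430 J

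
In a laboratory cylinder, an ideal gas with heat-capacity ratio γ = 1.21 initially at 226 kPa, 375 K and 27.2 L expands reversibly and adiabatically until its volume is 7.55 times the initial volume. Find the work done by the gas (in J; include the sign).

10100 J

n = P₁V₁/(RT₁) = 226×27.2/(8.314×375) = 1.97 mol.
Adiabatic: TV^(γ−1) = const ⇒ T₂ = 375×(0.132)^0.210 = 245 K; PV^γ = const ⇒ P₂ = 19.6 kPa.
ΔU = nCvΔT = 1.97×39.6×(245−375) = -10100 J.
Q = 0 for an adiabatic process, so W = −ΔU = 10100 J.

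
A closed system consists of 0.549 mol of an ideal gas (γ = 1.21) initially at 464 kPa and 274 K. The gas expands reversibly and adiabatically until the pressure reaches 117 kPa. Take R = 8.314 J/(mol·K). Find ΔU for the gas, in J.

V₁ = nRT₁/P₁ = 0.549×8.314×274/464 = 2.70 L.
Adiabatic: T₂/T₁ = (P₂/P₁)^((γ−1)/γ) ⇒ T₂ = 274×(0.252)^0.174 = 216 K; V₂ = 8.42 L.
For an ideal gas ΔU = nCvΔT with Cv = R/(γ−1) = 39.6 J/(mol·K).
ΔU = 0.549×39.6×(216−274) = -1270 J.

-1270 J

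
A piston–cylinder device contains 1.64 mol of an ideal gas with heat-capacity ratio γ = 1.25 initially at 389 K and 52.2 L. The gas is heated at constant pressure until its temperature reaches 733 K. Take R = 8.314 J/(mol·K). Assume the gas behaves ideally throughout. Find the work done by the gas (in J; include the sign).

4690 J

P₁ = nRT₁/V₁ = 1.64×8.314×389/52.2 = 102 kPa.
Isobaric: P stays 102 kPa; V/T = const ⇒ T₂ = 733 K, V₂ = 98.4 L.
W = PΔV = 102×(98.4−52.2) kPa·L = 4690 J.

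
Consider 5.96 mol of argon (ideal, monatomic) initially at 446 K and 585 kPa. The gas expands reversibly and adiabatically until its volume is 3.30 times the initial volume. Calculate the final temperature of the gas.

201 K

V₁ = nRT₁/P₁ = 5.96×8.314×446/585 = 37.8 L.
Adiabatic: TV^(γ−1) = const ⇒ T₂ = 446×(0.303)^0.667 = 201 K; PV^γ = const ⇒ P₂ = 80.0 kPa.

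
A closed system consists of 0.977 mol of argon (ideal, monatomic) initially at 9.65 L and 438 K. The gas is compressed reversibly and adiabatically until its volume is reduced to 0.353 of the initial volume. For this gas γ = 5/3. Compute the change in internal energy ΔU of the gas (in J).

5350 J

P₁ = nRT₁/V₁ = 0.977×8.314×438/9.65 = 369 kPa.
Adiabatic: TV^(γ−1) = const ⇒ T₂ = 438×(2.83)^0.667 = 877 K; PV^γ = const ⇒ P₂ = 2090 kPa.
For an ideal gas ΔU = nCvΔT with Cv = (3/2)R = 12.5 J/(mol·K).
ΔU = 0.977×12.5×(877−438) = 5350 J.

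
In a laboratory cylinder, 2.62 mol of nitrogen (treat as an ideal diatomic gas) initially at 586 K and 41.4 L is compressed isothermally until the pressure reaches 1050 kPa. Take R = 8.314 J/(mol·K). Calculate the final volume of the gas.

12.2 L

P₁ = nRT₁/V₁ = 2.62×8.314×586/41.4 = 308 kPa.
Isothermal: T stays 586 K; PV = const ⇒ V₂ = 12.2 L, P₂ = 1050 kPa.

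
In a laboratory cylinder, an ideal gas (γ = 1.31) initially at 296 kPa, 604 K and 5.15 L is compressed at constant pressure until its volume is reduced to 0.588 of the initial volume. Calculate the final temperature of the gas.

355 K

Isobaric: P stays 296 kPa; V/T = const ⇒ T₂ = 355 K, V₂ = 3.03 L.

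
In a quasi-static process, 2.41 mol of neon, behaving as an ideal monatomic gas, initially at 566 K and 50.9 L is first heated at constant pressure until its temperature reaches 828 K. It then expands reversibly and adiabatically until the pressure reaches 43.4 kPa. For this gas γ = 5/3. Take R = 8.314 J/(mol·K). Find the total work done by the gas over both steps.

17200 J

P₁ = nRT₁/V₁ = 2.41×8.314×566/50.9 = 223 kPa.
Step 1 — Isobaric: P stays 223 kPa; V/T = const ⇒ T₂ = 828 K, V₂ = 74.5 L.
W = PΔV = 223×(74.5−50.9) kPa·L = 5250 J.
ΔU = nCvΔT = 2.41×12.5×(828−566) = 7870 J.
Q = ΔU + W = nCpΔT = 13100 J.
State after step 1: P = 223 kPa, V = 74.5 L, T = 828 K.
Step 2 — Adiabatic: T₂/T₁ = (P₂/P₁)^((γ−1)/γ) ⇒ T₂ = 828×(0.195)^0.400 = 430 K; V₂ = 199 L.
ΔU = nCvΔT = 2.41×12.5×(430−828) = -12000 J.
Q = 0 for an adiabatic process, so W = −ΔU = 12000 J.
Net over both steps: W = 17200 J, Q = 13100 J, ΔU = -4080 J.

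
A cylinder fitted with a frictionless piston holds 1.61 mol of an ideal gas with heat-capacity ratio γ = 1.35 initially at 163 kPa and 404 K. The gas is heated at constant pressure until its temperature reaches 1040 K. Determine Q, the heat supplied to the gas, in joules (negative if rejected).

V₁ = nRT₁/P₁ = 1.61×8.314×404/163 = 33.2 L.
Isobaric: P stays 163 kPa; V/T = const ⇒ T₂ = 1040 K, V₂ = 85.4 L.
W = PΔV = 163×(85.4−33.2) kPa·L = 8510 J.
ΔU = nCvΔT = 1.61×23.8×(1040−404) = 24300 J.
Q = ΔU + W = nCpΔT = 32800 J.

32800 J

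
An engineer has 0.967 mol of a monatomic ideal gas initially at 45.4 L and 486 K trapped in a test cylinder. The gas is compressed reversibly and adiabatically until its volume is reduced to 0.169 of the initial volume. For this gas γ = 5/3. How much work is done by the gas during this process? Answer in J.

P₁ = nRT₁/V₁ = 0.967×8.314×486/45.4 = 86.1 kPa.
Adiabatic: TV^(γ−1) = const ⇒ T₂ = 486×(5.92)^0.667 = 1590 K; PV^γ = const ⇒ P₂ = 1670 kPa.
ΔU = nCvΔT = 0.967×12.5×(1590−486) = 13300 J.
Q = 0 for an adiabatic process, so W = −ΔU = -13300 J.

-13300 J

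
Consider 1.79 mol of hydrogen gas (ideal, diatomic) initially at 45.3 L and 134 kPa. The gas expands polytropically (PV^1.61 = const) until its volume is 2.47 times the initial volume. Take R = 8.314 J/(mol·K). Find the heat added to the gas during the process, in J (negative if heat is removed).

-2210 J

T₁ = P₁V₁/(nR) = 134×45.3/(1.79×8.314) = 408 K.
Polytropic n=1.61: T₂ = T₁(V₁/V₂)^(n−1) = 408×(0.405)^0.61 = 235 K; P₂ = P₁(V₁/V₂)^n = 31.3 kPa.
W = (P₁V₁−P₂V₂)/(n−1) = (134×45.3−31.3×112)/0.61 = 4220 J.
ΔU = nCvΔT = 1.79×20.8×(235−408) = -6430 J.
Q = ΔU + W = -2210 J.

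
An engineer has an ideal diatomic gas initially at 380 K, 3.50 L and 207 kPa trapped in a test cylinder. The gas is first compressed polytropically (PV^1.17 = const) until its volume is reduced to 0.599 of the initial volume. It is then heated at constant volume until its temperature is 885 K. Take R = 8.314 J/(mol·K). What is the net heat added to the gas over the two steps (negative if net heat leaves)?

2020 J

n = P₁V₁/(RT₁) = 207×3.50/(8.314×380) = 0.229 mol.
Step 1 — Polytropic n=1.17: T₂ = T₁(V₁/V₂)^(n−1) = 380×(1.67)^0.17 = 415 K; P₂ = P₁(V₁/V₂)^n = 377 kPa.
W = (P₁V₁−P₂V₂)/(n−1) = (207×3.50−377×2.10)/0.17 = -388 J.
ΔU = nCvΔT = 0.229×20.8×(415−380) = 165 J.
Q = ΔU + W = -223 J.
State after step 1: P = 377 kPa, V = 2.10 L, T = 415 K.
Step 2 — Isochoric: V stays 2.10 L; P/T = const ⇒ T₂ = 885 K, P₂ = 805 kPa.
W = 0 (no volume change).
ΔU = nCvΔT = 0.229×20.8×(885−415) = 2240 J.
Q = ΔU = 2240 J.
Net over both steps: W = -388 J, Q = 2020 J, ΔU = 2410 J.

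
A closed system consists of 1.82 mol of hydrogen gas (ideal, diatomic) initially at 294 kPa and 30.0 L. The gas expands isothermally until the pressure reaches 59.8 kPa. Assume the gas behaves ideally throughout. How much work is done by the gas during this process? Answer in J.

14000 J

T₁ = P₁V₁/(nR) = 294×30.0/(1.82×8.314) = 583 K.
Isothermal: T stays 583 K; PV = const ⇒ V₂ = 147 L, P₂ = 59.8 kPa.
W = nRT ln(V₂/V₁) = 1.82×8.314×583×ln(4.92) = 14000 J.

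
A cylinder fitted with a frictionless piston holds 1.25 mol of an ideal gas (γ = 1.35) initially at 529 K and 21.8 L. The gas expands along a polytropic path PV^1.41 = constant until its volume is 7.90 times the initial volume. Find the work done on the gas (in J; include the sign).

-7660 J

P₁ = nRT₁/V₁ = 1.25×8.314×529/21.8 = 252 kPa.
Polytropic n=1.41: T₂ = T₁(V₁/V₂)^(n−1) = 529×(0.127)^0.41 = 227 K; P₂ = P₁(V₁/V₂)^n = 13.7 kPa.
W = (P₁V₁−P₂V₂)/(n−1) = (252×21.8−13.7×172)/0.41 = 7660 J.
Work done on the gas = −W_by = -7660 J.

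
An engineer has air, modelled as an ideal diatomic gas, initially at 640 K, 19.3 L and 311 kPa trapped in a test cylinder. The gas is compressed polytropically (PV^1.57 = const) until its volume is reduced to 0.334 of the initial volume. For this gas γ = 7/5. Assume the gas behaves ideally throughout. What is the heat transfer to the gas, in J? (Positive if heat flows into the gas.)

n = P₁V₁/(RT₁) = 311×19.3/(8.314×640) = 1.13 mol.
Polytropic n=1.57: T₂ = T₁(V₁/V₂)^(n−1) = 640×(2.99)^0.57 = 1200 K; P₂ = P₁(V₁/V₂)^n = 1740 kPa.
W = (P₁V₁−P₂V₂)/(n−1) = (311×19.3−1740×6.45)/0.57 = -9140 J.
ΔU = nCvΔT = 1.13×20.8×(1200−640) = 13000 J.
Q = ΔU + W = 3890 J.

3890 J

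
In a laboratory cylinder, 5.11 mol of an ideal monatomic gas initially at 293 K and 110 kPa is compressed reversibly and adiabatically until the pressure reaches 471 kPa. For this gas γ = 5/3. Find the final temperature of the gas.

V₁ = nRT₁/P₁ = 5.11×8.314×293/110 = 113 L.
Adiabatic: T₂/T₁ = (P₂/P₁)^((γ−1)/γ) ⇒ T₂ = 293×(4.28)^0.400 = 524 K; V₂ = 47.3 L.

524 K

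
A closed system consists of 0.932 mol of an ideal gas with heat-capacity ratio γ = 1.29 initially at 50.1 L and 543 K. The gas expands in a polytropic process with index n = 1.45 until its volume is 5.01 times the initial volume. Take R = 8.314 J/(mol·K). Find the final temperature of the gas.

263 K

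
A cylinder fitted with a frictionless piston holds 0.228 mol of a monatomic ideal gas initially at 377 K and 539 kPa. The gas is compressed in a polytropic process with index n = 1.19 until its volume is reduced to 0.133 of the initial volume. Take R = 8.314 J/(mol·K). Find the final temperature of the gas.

553 K

V₁ = nRT₁/P₁ = 0.228×8.314×377/539 = 1.33 L.
Polytropic n=1.19: T₂ = T₁(V₁/V₂)^(n−1) = 377×(7.52)^0.19 = 553 K; P₂ = P₁(V₁/V₂)^n = 5950 kPa.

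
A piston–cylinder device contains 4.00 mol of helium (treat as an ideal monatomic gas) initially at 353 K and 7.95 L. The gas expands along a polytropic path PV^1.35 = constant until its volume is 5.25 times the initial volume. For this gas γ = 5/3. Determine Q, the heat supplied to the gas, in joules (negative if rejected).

7020 J

P₁ = nRT₁/V₁ = 4.00×8.314×353/7.95 = 1480 kPa.
Polytropic n=1.35: T₂ = T₁(V₁/V₂)^(n−1) = 353×(0.190)^0.35 = 198 K; P₂ = P₁(V₁/V₂)^n = 157 kPa.
W = (P₁V₁−P₂V₂)/(n−1) = (1480×7.95−157×41.7)/0.35 = 14800 J.
ΔU = nCvΔT = 4.00×12.5×(198−353) = -7750 J.
Q = ΔU + W = 7020 J.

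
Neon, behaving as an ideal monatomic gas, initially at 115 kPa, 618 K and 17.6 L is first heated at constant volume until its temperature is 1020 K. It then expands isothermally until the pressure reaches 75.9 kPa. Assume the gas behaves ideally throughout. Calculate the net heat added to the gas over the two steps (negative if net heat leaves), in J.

5040 J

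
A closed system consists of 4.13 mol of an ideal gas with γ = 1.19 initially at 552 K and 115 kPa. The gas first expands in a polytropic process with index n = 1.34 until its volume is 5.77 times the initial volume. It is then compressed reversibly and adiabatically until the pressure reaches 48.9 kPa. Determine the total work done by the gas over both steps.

V₁ = nRT₁/P₁ = 4.13×8.314×552/115 = 165 L.
Step 1 — Polytropic n=1.34: T₂ = T₁(V₁/V₂)^(n−1) = 552×(0.173)^0.34 = 304 K; P₂ = P₁(V₁/V₂)^n = 11.0 kPa.
W = (P₁V₁−P₂V₂)/(n−1) = (115×165−11.0×951)/0.34 = 25000 J.
ΔU = nCvΔT = 4.13×43.8×(304−552) = -44800 J.
Q = ΔU + W = -19800 J.
State after step 1: P = 11.0 kPa, V = 951 L, T = 304 K.
Step 2 — Adiabatic: T₂/T₁ = (P₂/P₁)^((γ−1)/γ) ⇒ T₂ = 304×(4.45)^0.160 = 386 K; V₂ = 271 L.
ΔU = nCvΔT = 4.13×43.8×(386−304) = 14800 J.
Q = 0 for an adiabatic process, so W = −ΔU = -14800 J.
Net over both steps: W = 10200 J, Q = -19800 J, ΔU = -30000 J.

10200 J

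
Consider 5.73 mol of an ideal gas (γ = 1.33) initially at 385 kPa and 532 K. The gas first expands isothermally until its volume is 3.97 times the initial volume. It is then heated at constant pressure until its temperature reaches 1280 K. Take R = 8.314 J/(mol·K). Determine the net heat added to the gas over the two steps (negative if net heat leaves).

V₁ = nRT₁/P₁ = 5.73×8.314×532/385 = 65.8 L.
Step 1 — Isothermal: T stays 532 K; PV = const ⇒ V₂ = 261 L, P₂ = 97.0 kPa.
ΔU = 0 (ideal gas, T constant).
W = nRT ln(V₂/V₁) = 5.73×8.314×532×ln(3.97) = 34900 J.
Q = ΔU + W = 34900 J.
State after step 1: P = 97.0 kPa, V = 261 L, T = 532 K.
Step 2 — Isobaric: P stays 97.0 kPa; V/T = const ⇒ T₂ = 1280 K, V₂ = 629 L.
W = PΔV = 97.0×(629−261) kPa·L = 35600 J.
ΔU = nCvΔT = 5.73×25.2×(1280−532) = 108000 J.
Q = ΔU + W = nCpΔT = 144000 J.
Net over both steps: W = 70600 J, Q = 179000 J, ΔU = 108000 J.

179000 J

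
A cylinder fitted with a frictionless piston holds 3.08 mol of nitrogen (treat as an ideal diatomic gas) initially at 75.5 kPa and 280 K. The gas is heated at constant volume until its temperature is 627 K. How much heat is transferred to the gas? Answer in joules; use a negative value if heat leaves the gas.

V₁ = nRT₁/P₁ = 3.08×8.314×280/75.5 = 95.0 L.
Isochoric: V stays 95.0 L; P/T = const ⇒ T₂ = 627 K, P₂ = 169 kPa.
W = 0 (no volume change).
ΔU = nCvΔT = 3.08×20.8×(627−280) = 22200 J.
Q = ΔU = 22200 J.

22200 J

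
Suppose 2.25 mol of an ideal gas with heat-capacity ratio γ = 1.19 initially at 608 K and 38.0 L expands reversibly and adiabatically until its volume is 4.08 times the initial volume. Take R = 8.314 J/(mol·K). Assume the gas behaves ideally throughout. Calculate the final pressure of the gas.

P₁ = nRT₁/V₁ = 2.25×8.314×608/38.0 = 299 kPa.
Adiabatic: TV^(γ−1) = const ⇒ T₂ = 608×(0.245)^0.190 = 465 K; PV^γ = const ⇒ P₂ = 56.2 kPa.

56.2 kPa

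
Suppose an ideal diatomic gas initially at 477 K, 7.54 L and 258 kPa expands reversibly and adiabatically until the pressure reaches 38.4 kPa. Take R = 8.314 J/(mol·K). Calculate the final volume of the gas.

Adiabatic: T₂/T₁ = (P₂/P₁)^((γ−1)/γ) ⇒ T₂ = 477×(0.149)^0.286 = 277 K; V₂ = 29.4 L.

29.4 L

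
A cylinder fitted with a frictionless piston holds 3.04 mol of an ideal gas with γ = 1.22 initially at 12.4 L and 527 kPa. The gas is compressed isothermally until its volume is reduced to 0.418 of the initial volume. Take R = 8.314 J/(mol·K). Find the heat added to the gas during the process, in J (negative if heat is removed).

-5700 J

T₁ = P₁V₁/(nR) = 527×12.4/(3.04×8.314) = 259 K.
Isothermal: T stays 259 K; PV = const ⇒ V₂ = 5.18 L, P₂ = 1260 kPa.
ΔU = 0 (ideal gas, T constant).
W = nRT ln(V₂/V₁) = 3.04×8.314×259×ln(0.418) = -5700 J.
Q = ΔU + W = -5700 J.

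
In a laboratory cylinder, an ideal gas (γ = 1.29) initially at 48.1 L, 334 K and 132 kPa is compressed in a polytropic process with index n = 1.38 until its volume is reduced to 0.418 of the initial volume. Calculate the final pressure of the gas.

Polytropic n=1.38: T₂ = T₁(V₁/V₂)^(n−1) = 334×(2.39)^0.38 = 465 K; P₂ = P₁(V₁/V₂)^n = 440 kPa.

440 kPa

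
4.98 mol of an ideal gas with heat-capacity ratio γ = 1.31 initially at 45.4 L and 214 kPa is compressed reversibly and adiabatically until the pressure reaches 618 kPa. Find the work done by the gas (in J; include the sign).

-8940 J

T₁ = P₁V₁/(nR) = 214×45.4/(4.98×8.314) = 235 K.
Adiabatic: T₂/T₁ = (P₂/P₁)^((γ−1)/γ) ⇒ T₂ = 235×(2.89)^0.237 = 302 K; V₂ = 20.2 L.
ΔU = nCvΔT = 4.98×26.8×(302−235) = 8940 J.
Q = 0 for an adiabatic process, so W = −ΔU = -8940 J.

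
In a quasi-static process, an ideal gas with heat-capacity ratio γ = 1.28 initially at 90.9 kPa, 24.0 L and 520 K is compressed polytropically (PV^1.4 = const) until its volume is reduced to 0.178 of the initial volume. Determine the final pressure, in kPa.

Polytropic n=1.4: T₂ = T₁(V₁/V₂)^(n−1) = 520×(5.62)^0.40 = 1040 K; P₂ = P₁(V₁/V₂)^n = 1020 kPa.

1020 kPa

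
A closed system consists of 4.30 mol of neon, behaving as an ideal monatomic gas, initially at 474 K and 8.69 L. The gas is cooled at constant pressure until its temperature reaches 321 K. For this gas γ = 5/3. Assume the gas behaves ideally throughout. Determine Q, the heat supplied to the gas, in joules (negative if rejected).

P₁ = nRT₁/V₁ = 4.30×8.314×474/8.69 = 1950 kPa.
Isobaric: P stays 1950 kPa; V/T = const ⇒ T₂ = 321 K, V₂ = 5.88 L.
W = PΔV = 1950×(5.88−8.69) kPa·L = -5470 J.
ΔU = nCvΔT = 4.30×12.5×(321−474) = -8200 J.
Q = ΔU + W = nCpΔT = -13700 J.

-13700 J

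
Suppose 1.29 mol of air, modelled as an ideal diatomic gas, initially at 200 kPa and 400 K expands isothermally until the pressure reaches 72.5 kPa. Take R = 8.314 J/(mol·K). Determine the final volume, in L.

V₁ = nRT₁/P₁ = 1.29×8.314×400/200 = 21.5 L.
Isothermal: T stays 400 K; PV = const ⇒ V₂ = 59.2 L, P₂ = 72.5 kPa.

59.2 L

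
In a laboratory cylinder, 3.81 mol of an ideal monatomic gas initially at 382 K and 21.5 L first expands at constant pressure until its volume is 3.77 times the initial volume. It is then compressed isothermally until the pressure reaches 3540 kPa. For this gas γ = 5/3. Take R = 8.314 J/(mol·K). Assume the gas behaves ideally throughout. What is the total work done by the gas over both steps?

P₁ = nRT₁/V₁ = 3.81×8.314×382/21.5 = 563 kPa.
Step 1 — Isobaric: P stays 563 kPa; V/T = const ⇒ T₂ = 1440 K, V₂ = 81.1 L.
W = PΔV = 563×(81.1−21.5) kPa·L = 33500 J.
ΔU = nCvΔT = 3.81×12.5×(1440−382) = 50300 J.
Q = ΔU + W = nCpΔT = 83800 J.
State after step 1: P = 563 kPa, V = 81.1 L, T = 1440 K.
Step 2 — Isothermal: T stays 1440 K; PV = const ⇒ V₂ = 12.9 L, P₂ = 3540 kPa.
ΔU = 0 (ideal gas, T constant).
W = nRT ln(V₂/V₁) = 3.81×8.314×1440×ln(0.159) = -83900 J.
Q = ΔU + W = -83900 J.
Net over both steps: W = -50400 J, Q = -94.6 J, ΔU = 50300 J.

-50400 J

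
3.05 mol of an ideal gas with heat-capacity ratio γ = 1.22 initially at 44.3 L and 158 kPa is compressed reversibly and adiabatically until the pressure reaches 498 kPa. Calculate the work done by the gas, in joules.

-7320 J

T₁ = P₁V₁/(nR) = 158×44.3/(3.05×8.314) = 276 K.
Adiabatic: T₂/T₁ = (P₂/P₁)^((γ−1)/γ) ⇒ T₂ = 276×(3.15)^0.180 = 340 K; V₂ = 17.3 L.
ΔU = nCvΔT = 3.05×37.8×(340−276) = 7320 J.
Q = 0 for an adiabatic process, so W = −ΔU = -7320 J.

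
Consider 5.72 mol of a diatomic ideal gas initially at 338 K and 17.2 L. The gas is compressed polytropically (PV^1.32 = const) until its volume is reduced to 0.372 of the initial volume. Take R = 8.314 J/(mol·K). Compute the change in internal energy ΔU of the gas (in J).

P₁ = nRT₁/V₁ = 5.72×8.314×338/17.2 = 935 kPa.
Polytropic n=1.32: T₂ = T₁(V₁/V₂)^(n−1) = 338×(2.69)^0.32 = 464 K; P₂ = P₁(V₁/V₂)^n = 3450 kPa.
For an ideal gas ΔU = nCvΔT with Cv = (5/2)R = 20.8 J/(mol·K).
ΔU = 5.72×20.8×(464−338) = 15000 J.

15000 J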